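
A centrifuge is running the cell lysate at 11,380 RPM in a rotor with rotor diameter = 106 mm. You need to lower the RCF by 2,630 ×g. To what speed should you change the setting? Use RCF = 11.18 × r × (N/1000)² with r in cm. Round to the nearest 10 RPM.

≈ 9230 RPM

r = 106 mm / 2 = 53 mm = 5.3 cm
Current RCF = 11.18 × 5.3 × (11.38)² = 11.18 × 5.3 × 129.5044 ≈ 7,673.7 × g
Target RCF = 7,673.7 − 2,630 = 5,043.7 × g
(N/1000)² = 5,043.7 / 59.254 = 85.11999
N = 1000 × √85.11999 ≈ 9,226.0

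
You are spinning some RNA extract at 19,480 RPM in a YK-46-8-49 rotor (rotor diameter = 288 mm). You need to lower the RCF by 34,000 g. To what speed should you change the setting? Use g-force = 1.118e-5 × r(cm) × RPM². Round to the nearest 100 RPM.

r = 288 mm / 2 = 144 mm = 14.4 cm
Current RCF = 1.118 × 10⁻⁵ × 14.4 × (19480)² = 1.118 × 10⁻⁵ × 14.4 × 379,470,400 ≈ 61,091.7 × g
Target RCF = 61,091.7 − 34,000 = 27,091.7 × g
N² = 27,091.7 / (16.0992 × 10⁻⁵) = 168,279,790
N ≈ √168,279,790 ≈ 12,972.3

N₂ ≈ 13000 RPM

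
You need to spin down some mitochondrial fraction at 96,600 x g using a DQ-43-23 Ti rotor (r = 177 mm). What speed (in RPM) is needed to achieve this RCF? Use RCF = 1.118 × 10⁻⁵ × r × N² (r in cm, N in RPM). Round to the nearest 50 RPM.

r = 177 mm = 17.7 cm
RCF = 1.118 × 10⁻⁵ × r × N²
96,600 = 1.118 × 10⁻⁵ × 17.7 × N²
N² = 96,600 / (19.7886 × 10⁻⁵) = 488,159,850
N ≈ √488,159,850 ≈ 22,094.3

N ≈ 22100 RPM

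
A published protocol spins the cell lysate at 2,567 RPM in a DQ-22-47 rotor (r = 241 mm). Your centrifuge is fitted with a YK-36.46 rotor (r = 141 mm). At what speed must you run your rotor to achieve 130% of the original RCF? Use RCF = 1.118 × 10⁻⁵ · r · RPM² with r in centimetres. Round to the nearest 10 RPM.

Original rotor: r = 241 mm = 24.1 cm
RCF_original = 1.118 × 10⁻⁵ × 24.1 × (2567)² = 1.118 × 10⁻⁵ × 24.1 × 6,589,489 ≈ 1,775.5 × g
Target RCF = 1.3 × 1,775.5 ≈ 2,308.2 × g
Your rotor: r = 141 mm = 14.1 cm
2,308.2 = 1.118 × 10⁻⁵ × 14.1 × N²
N² = 2,308.2 / (15.7638 × 10⁻⁵) = 14,642,409
N ≈ √14,642,409 ≈ 3,826.5

3830 RPM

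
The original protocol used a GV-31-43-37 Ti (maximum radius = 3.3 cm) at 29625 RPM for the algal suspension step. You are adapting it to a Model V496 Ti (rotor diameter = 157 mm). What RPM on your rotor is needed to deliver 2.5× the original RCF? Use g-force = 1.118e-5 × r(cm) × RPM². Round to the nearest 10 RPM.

≈ 30370 RPM

RCF = 1.118 × 10⁻⁵ × r × N²
RCF_original = 1.118 × 10⁻⁵ × 3.3 × (29625)² = 1.118 × 10⁻⁵ × 3.3 × 877,640,625 ≈ 32,379.7 × g
Target RCF = 2.5 × 32,379.7 ≈ 80,949.2 × g
Your rotor: r = 157 mm / 2 = 78.5 mm = 7.85 cm
80,949.2 = 1.118 × 10⁻⁵ × 7.85 × N²
N² = 80,949.2 / (8.7763 × 10⁻⁵) = 922,361,360
N ≈ √922,361,360 ≈ 30,370.4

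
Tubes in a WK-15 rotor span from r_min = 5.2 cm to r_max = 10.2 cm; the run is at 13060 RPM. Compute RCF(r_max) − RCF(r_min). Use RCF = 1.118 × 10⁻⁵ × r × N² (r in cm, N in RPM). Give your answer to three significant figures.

ΔRCF ≈ 9530 g

ΔRCF = 1.118 × 10⁻⁵ × (r_max − r_min) × N² = 1.118 × 10⁻⁵ × 5.0 × 170,563,600 ≈ 9,534.5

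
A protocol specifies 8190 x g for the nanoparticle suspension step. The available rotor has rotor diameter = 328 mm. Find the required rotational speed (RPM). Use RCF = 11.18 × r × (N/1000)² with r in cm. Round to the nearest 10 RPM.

N ≈ 6680 RPM

r = 328 mm / 2 = 164 mm = 16.4 cm
RCF = 11.18 × r × (N/1000)²
8,190 = 11.18 × 16.4 × (N/1000)²
(N/1000)² = 8,190 / 183.352 = 44.66818
N = 1000 × √44.66818 ≈ 6,683.4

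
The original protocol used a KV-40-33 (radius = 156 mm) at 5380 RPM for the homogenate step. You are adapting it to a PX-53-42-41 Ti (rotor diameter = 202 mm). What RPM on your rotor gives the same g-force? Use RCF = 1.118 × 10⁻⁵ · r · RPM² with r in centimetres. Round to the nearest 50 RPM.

≈ 6700 RPM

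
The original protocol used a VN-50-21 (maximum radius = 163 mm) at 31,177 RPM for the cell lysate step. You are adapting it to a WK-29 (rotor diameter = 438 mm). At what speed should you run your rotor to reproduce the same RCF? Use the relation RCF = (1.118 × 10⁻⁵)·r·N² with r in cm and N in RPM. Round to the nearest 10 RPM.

Original rotor: r = 163 mm = 16.3 cm
RCF_original = 1.118 × 10⁻⁵ × 16.3 × (31177)² = 1.118 × 10⁻⁵ × 16.3 × 972,005,329 ≈ 177,132.4 × g
Your rotor: r = 438 mm / 2 = 219 mm = 21.9 cm
177,132.4 = 1.118 × 10⁻⁵ × 21.9 × N²
N² = 177,132.4 / (24.4842 × 10⁻⁵) = 723,455,943
N ≈ √723,455,943 ≈ 26,897.1

≈ 26900 RPM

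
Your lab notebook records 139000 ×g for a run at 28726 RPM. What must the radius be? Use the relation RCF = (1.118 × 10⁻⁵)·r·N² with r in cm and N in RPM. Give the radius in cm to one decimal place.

≈ 15.1 cm

RCF = 1.118 × 10⁻⁵ × r × N²
139000 = 1.118 × 10⁻⁵ × r × (28726)²
r = 139000 / (1.118 × 10⁻⁵ × 825,183,076) = 139000 / 9225.547 ≈ 15.067 cm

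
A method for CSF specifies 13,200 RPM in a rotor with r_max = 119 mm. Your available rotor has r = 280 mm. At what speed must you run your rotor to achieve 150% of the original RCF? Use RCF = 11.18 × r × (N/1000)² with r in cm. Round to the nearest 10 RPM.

10540 RPM

Original rotor: r = 119 mm = 11.9 cm
RCF_original = 11.18 × 11.9 × (13.2)² = 11.18 × 11.9 × 174.24 ≈ 23,181.2 × g
Target RCF = 1.5 × 23,181.2 ≈ 34,771.8 × g
Your rotor: r = 280 mm = 28.0 cm
34,771.8 = 11.18 × 28 × (N/1000)²
(N/1000)² = 34,771.8 / 313.04 = 111.0778
N = 1000 × √111.0778 ≈ 10,539.3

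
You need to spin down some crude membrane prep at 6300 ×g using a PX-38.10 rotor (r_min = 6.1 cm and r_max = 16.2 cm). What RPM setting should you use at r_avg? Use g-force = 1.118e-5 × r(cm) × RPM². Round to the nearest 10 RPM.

7110 RPM

r_avg = (6.1 + 16.2) / 2 = 11.15 cm
6,300 = 1.118 × 10⁻⁵ × 11.15 × N²
N² = 6,300 / (12.4657 × 10⁻⁵) = 50,538,678
N ≈ √50,538,678 ≈ 7,109.1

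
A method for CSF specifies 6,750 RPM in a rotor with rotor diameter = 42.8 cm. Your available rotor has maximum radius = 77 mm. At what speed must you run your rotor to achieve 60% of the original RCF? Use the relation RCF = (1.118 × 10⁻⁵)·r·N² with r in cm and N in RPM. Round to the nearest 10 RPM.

8720 RPM

Original rotor: r = 42.8 / 2 = 21.4 cm
RCF_original = 1.118 × 10⁻⁵ × 21.4 × (6750)² = 1.118 × 10⁻⁵ × 21.4 × 45,562,500 ≈ 10,900.9 × g
Target RCF = 0.6 × 10,900.9 ≈ 6,540.5 × g
Your rotor: r = 77 mm = 7.7 cm
6,540.5 = 1.118 × 10⁻⁵ × 7.7 × N²
N² = 6,540.5 / (8.6086 × 10⁻⁵) = 75,976,349
N ≈ √75,976,349 ≈ 8,716.4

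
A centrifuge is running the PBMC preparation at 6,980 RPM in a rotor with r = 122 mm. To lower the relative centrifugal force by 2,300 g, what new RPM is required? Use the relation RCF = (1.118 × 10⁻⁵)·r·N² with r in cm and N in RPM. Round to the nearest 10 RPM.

N₂ ≈ 5640 RPM

r = 122 mm = 12.2 cm
Current RCF = 1.118 × 10⁻⁵ × 12.2 × (6980)² = 1.118 × 10⁻⁵ × 12.2 × 48,720,400 ≈ 6,645.3 × g
Target RCF = 6,645.3 − 2,300 = 4,345.3 × g
N² = 4,345.3 / (13.6396 × 10⁻⁵) = 31,857,972
N ≈ √31,857,972 ≈ 5,644.3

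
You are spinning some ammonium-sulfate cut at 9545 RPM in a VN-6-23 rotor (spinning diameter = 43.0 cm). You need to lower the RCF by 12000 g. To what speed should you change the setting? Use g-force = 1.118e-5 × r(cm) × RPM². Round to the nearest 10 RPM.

r = 43.0 / 2 = 21.5 cm
Current RCF = 1.118 × 10⁻⁵ × 21.5 × (9545)² = 1.118 × 10⁻⁵ × 21.5 × 91,107,025 ≈ 21,899.4 × g
Target RCF = 21,899.4 − 12,000 = 9,899.4 × g
N² = 9,899.4 / (24.037 × 10⁻⁵) = 41,184,008
N ≈ √41,184,008 ≈ 6,417.5

≈ 6420 RPM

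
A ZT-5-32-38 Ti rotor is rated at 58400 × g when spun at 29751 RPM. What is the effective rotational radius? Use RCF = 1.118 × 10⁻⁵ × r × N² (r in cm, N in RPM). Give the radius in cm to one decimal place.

5.9 cm

58400 = 1.118 × 10⁻⁵ × r × (29751)²
r = 58400 / (1.118 × 10⁻⁵ × 885,122,001) = 58400 / 9895.664 ≈ 5.902 cm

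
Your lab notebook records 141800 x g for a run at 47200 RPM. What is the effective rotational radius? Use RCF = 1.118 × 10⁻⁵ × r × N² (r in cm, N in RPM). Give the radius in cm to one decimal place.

141800 = 1.118 × 10⁻⁵ × r × (47200)²
r = 141800 / (1.118 × 10⁻⁵ × 2,227,840,000) = 141800 / 24907.25 ≈ 5.693 cm

≈ 5.7 cm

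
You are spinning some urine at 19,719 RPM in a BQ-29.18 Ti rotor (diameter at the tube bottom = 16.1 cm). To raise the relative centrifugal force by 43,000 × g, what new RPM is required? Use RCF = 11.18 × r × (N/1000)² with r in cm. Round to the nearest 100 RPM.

29400 RPM

r = 16.1 / 2 = 8.05 cm
Current RCF = 11.18 × 8.05 × (19.719)² = 11.18 × 8.05 × 388.838961 ≈ 34,995.1 × g
Target RCF = 34,995.1 + 43,000 = 77,995.1 × g
(N/1000)² = 77,995.1 / 89.999 = 866.6219
N = 1000 × √866.6219 ≈ 29,438.4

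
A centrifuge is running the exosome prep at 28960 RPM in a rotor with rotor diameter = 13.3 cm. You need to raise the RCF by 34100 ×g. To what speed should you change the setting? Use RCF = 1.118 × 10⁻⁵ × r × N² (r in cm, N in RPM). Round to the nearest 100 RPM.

N₂ ≈ 36000 RPM

r = 13.3 / 2 = 6.65 cm
Current RCF = 1.118 × 10⁻⁵ × 6.65 × (28960)² = 1.118 × 10⁻⁵ × 6.65 × 838,681,600 ≈ 62,353.5 × g
Target RCF = 62,353.5 + 34,100 = 96,453.5 × g
N² = 96,453.5 / (7.4347 × 10⁻⁵) = 1,297,342,193
N ≈ √1,297,342,193 ≈ 36,018.6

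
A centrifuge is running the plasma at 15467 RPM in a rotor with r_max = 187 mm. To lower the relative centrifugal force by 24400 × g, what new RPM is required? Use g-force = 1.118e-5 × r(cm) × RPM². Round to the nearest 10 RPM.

N₂ ≈ 11070 RPM

r = 187 mm = 18.7 cm
Current RCF = 1.118 × 10⁻⁵ × 18.7 × (15467)² = 1.118 × 10⁻⁵ × 18.7 × 239,228,089 ≈ 50,014.5 × g
Target RCF = 50,014.5 − 24,400 = 25,614.5 × g
N² = 25,614.5 / (20.9066 × 10⁻⁵) = 122,518,726
N ≈ √122,518,726 ≈ 11,068.8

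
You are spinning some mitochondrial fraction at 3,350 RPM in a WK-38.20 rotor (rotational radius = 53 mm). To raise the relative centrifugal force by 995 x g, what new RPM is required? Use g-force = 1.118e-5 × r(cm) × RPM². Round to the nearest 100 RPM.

r = 53 mm = 5.3 cm
Current RCF = 1.118 × 10⁻⁵ × 5.3 × (3350)² = 1.118 × 10⁻⁵ × 5.3 × 11,222,500 ≈ 665 × g
Target RCF = 665 + 995 = 1,660 × g
N² = 1,660 / (5.9254 × 10⁻⁵) = 28,014,986
N ≈ √28,014,986 ≈ 5,292.9

≈ 5300 RPM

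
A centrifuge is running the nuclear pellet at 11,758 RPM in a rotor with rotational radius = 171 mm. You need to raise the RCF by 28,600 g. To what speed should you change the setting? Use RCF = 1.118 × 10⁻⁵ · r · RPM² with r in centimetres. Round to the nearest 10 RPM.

≈ 16970 RPM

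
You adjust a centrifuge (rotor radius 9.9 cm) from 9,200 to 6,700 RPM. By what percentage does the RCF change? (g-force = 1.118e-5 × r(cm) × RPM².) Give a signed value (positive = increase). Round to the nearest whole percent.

-47%

RCF ∝ N², so the ratio is (6700/9200)² = (0.728261)² = 0.5304.
Change = 0.5304 − 1 = -0.4696 → -47.0%.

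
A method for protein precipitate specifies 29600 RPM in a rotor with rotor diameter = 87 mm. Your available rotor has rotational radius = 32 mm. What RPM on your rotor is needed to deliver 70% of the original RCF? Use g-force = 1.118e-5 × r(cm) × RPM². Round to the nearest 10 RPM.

≈ 28870 RPM

Original rotor: r = 87 mm / 2 = 43.5 mm = 4.35 cm
RCF = 1.118 × 10⁻⁵ × r × N²
RCF_original = 1.118 × 10⁻⁵ × 4.35 × (29600)² = 1.118 × 10⁻⁵ × 4.35 × 876,160,000 ≈ 42,610.3 × g
Target RCF = 0.7 × 42,610.3 ≈ 29,827.2 × g
Your rotor: r = 32 mm = 3.2 cm
29,827.2 = 1.118 × 10⁻⁵ × 3.2 × N²
N² = 29,827.2 / (3.5776 × 10⁻⁵) = 833,720,930
N ≈ √833,720,930 ≈ 28,874.2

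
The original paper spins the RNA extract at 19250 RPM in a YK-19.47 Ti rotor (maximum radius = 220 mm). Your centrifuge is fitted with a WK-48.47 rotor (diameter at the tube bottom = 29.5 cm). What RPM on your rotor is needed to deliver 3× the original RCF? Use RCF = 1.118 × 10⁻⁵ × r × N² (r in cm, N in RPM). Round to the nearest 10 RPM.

Original rotor: r = 220 mm = 22.0 cm
RCF = 1.118 × 10⁻⁵ × r × N²
RCF_original = 1.118 × 10⁻⁵ × 22 × (19250)² = 1.118 × 10⁻⁵ × 22 × 370,562,500 ≈ 91,143.6 × g
Target RCF = 3 × 91,143.6 ≈ 273,430.8 × g
Your rotor: r = 29.5 / 2 = 14.75 cm
273,430.8 = 1.118 × 10⁻⁵ × 14.75 × N²
N² = 273,430.8 / (16.4905 × 10⁻⁵) = 1,658,111,034
N ≈ √1,658,111,034 ≈ 40,719.9

40720 RPM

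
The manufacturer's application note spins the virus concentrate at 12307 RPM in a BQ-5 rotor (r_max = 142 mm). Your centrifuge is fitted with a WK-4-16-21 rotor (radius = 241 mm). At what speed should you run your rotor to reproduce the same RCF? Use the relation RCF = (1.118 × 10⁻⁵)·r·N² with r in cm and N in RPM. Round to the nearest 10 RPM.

Original rotor: r = 142 mm = 14.2 cm
RCF = 1.118 × 10⁻⁵ × r × N²
RCF_original = 1.118 × 10⁻⁵ × 14.2 × (12307)² = 1.118 × 10⁻⁵ × 14.2 × 151,462,249 ≈ 24,045.5 × g
Your rotor: r = 241 mm = 24.1 cm
24,045.5 = 1.118 × 10⁻⁵ × 24.1 × N²
N² = 24,045.5 / (26.9438 × 10⁻⁵) = 89,243,165
N ≈ √89,243,165 ≈ 9,446.9

9450 RPM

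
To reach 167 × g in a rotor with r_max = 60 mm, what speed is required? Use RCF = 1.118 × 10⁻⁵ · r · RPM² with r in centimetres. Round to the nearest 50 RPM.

r = 60 mm = 6.0 cm
167 = 1.118 × 10⁻⁵ × 6 × N²
N² = 167 / (6.708 × 10⁻⁵) = 2,489,565
N ≈ √2,489,565 ≈ 1,577.8

1600 RPM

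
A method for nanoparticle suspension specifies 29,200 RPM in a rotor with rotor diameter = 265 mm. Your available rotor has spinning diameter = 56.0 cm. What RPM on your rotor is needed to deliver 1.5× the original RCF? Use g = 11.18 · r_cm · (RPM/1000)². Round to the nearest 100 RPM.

Original rotor: r = 265 mm / 2 = 132.5 mm = 13.25 cm
RCF_original = 11.18 × 13.25 × (29.2)² = 11.18 × 13.25 × 852.64 ≈ 126,305.8 × g
Target RCF = 1.5 × 126,305.8 ≈ 189,458.7 × g
Your rotor: r = 56.0 / 2 = 28 cm
189,458.7 = 11.18 × 28 × (N/1000)²
(N/1000)² = 189,458.7 / 313.04 = 605.222
N = 1000 × √605.222 ≈ 24,601.3

24600 RPM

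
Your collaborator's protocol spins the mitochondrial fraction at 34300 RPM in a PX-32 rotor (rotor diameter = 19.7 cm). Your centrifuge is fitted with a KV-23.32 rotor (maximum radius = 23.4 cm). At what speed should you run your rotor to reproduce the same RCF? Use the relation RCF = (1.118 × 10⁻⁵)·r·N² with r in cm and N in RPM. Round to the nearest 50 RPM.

≈ 22250 RPM

Original rotor: r = 19.7 / 2 = 9.85 cm
RCF_original = 1.118 × 10⁻⁵ × 9.85 × (34300)² = 1.118 × 10⁻⁵ × 9.85 × 1,176,490,000 ≈ 129,558.6 × g
129,558.6 = 1.118 × 10⁻⁵ × 23.4 × N²
N² = 129,558.6 / (26.1612 × 10⁻⁵) = 495,231,870
N ≈ √495,231,870 ≈ 22,253.8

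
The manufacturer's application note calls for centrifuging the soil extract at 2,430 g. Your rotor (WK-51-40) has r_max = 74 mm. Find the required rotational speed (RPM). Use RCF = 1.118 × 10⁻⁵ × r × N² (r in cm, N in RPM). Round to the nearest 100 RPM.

5400 RPM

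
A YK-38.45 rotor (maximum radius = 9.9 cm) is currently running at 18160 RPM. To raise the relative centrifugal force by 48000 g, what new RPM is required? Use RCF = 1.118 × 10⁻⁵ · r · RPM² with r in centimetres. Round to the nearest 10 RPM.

27630 RPM

Current RCF = 1.118 × 10⁻⁵ × 9.9 × (18160)² = 1.118 × 10⁻⁵ × 9.9 × 329,785,600 ≈ 36,501.3 × g
Target RCF = 36,501.3 + 48,000 = 84,501.3 × g
N² = 84,501.3 / (11.0682 × 10⁻⁵) = 763,460,183
N ≈ √763,460,183 ≈ 27,630.8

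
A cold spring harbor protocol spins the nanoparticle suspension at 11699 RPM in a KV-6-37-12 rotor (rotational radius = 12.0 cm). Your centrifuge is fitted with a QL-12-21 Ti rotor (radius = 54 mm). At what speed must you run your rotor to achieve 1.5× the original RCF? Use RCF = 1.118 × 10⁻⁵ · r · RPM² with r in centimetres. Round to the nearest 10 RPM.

RCF_original = 1.118 × 10⁻⁵ × 12 × (11699)² = 1.118 × 10⁻⁵ × 12 × 136,866,601 ≈ 18,362 × g
Target RCF = 1.5 × 18,362 ≈ 27,543 × g
Your rotor: r = 54 mm = 5.4 cm
27,543 = 1.118 × 10⁻⁵ × 5.4 × N²
N² = 27,543 / (6.0372 × 10⁻⁵) = 456,221,427
N ≈ √456,221,427 ≈ 21,359.3

≈ 21360 RPM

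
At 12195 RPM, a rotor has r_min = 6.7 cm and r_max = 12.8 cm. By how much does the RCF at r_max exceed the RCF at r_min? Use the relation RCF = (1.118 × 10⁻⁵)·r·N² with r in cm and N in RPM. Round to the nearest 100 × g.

ΔRCF = 1.118 × 10⁻⁵ × (r_max − r_min) × N² = 1.118 × 10⁻⁵ × 6.1 × 148,718,025 ≈ 10,142.3

≈ 10100 ×g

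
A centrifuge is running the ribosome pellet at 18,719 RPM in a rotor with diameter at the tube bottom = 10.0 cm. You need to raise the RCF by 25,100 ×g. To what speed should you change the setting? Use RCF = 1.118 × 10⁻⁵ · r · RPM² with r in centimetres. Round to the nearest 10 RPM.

N₂ ≈ 28270 RPM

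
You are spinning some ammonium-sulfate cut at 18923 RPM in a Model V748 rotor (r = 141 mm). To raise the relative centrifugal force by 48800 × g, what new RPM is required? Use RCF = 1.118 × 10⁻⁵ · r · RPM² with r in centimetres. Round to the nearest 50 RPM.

r = 141 mm = 14.1 cm
Current RCF = 1.118 × 10⁻⁵ × 14.1 × (18923)² = 1.118 × 10⁻⁵ × 14.1 × 358,079,929 ≈ 56,447 × g
Target RCF = 56,447 + 48,800 = 105,247 × g
N² = 105,247 / (15.7638 × 10⁻⁵) = 667,649,932
N ≈ √667,649,932 ≈ 25,838.9

25850 RPM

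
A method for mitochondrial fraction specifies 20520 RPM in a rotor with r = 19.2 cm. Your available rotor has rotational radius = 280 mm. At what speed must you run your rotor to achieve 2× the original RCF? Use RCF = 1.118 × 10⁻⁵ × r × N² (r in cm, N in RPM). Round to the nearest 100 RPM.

≈ 24000 RPM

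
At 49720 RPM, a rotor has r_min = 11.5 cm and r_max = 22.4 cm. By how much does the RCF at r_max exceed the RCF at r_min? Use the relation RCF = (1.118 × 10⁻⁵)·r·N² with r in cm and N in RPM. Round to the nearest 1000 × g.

301000 x g

RCF_max = 1.118 × 10⁻⁵ × 22.4 × (49720)² = 1.118 × 10⁻⁵ × 22.4 × 2,472,078,400 ≈ 619,087.5 × g
RCF_min = 1.118 × 10⁻⁵ × 11.5 × (49720)² = 1.118 × 10⁻⁵ × 11.5 × 2,472,078,400 ≈ 317,835.1 × g
ΔRCF = 619,087.5 − 317,835.1 = 301,252.4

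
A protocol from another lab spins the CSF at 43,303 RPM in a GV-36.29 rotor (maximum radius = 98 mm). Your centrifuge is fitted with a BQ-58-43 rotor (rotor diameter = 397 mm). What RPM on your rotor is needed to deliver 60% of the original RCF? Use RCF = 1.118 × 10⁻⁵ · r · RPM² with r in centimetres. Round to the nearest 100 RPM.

Original rotor: r = 98 mm = 9.8 cm
RCF_original = 1.118 × 10⁻⁵ × 9.8 × (43303)² = 1.118 × 10⁻⁵ × 9.8 × 1,875,149,809 ≈ 205,448.9 × g
Target RCF = 0.6 × 205,448.9 ≈ 123,269.3 × g
Your rotor: r = 397 mm / 2 = 198.5 mm = 19.85 cm
123,269.3 = 1.118 × 10⁻⁵ × 19.85 × N²
N² = 123,269.3 / (22.1923 × 10⁻⁵) = 555,459,777
N ≈ √555,459,777 ≈ 23,568.2

23600 RPM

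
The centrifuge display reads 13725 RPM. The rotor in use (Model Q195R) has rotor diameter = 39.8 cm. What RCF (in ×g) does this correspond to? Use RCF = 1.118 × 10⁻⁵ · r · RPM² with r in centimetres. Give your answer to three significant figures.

≈ 41900 ×g

r = 39.8 / 2 = 19.9 cm
RCF = 1.118 × 10⁻⁵ × r × N²
RCF = 1.118 × 10⁻⁵ × 19.9 × (13725)² = 1.118 × 10⁻⁵ × 19.9 × 188,375,625 ≈ 41,910.2 × g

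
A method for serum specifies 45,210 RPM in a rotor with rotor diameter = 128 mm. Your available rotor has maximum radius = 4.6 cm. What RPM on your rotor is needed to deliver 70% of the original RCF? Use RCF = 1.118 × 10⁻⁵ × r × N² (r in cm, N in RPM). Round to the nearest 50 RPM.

Original rotor: r = 128 mm / 2 = 64 mm = 6.4 cm
RCF = 1.118 × 10⁻⁵ × r × N²
RCF_original = 1.118 × 10⁻⁵ × 6.4 × (45210)² = 1.118 × 10⁻⁵ × 6.4 × 2,043,944,100 ≈ 146,248.3 × g
Target RCF = 0.7 × 146,248.3 ≈ 102,373.8 × g
102,373.8 = 1.118 × 10⁻⁵ × 4.6 × N²
N² = 102,373.8 / (5.1428 × 10⁻⁵) = 1,990,623,785
N ≈ √1,990,623,785 ≈ 44,616.4

≈ 44600 RPM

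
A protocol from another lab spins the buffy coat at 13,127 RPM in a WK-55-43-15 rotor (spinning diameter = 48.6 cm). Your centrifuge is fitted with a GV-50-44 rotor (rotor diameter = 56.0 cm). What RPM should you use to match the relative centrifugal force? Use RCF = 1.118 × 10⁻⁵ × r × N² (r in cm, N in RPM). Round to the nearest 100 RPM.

Original rotor: r = 48.6 / 2 = 24.3 cm
RCF = 1.118 × 10⁻⁵ × r × N²
RCF_original = 1.118 × 10⁻⁵ × 24.3 × (13127)² = 1.118 × 10⁻⁵ × 24.3 × 172,318,129 ≈ 46,814.4 × g
Your rotor: r = 56.0 / 2 = 28 cm
46,814.4 = 1.118 × 10⁻⁵ × 28 × N²
N² = 46,814.4 / (31.304 × 10⁻⁵) = 149,547,662
N ≈ √149,547,662 ≈ 12,229.0

≈ 12200 RPM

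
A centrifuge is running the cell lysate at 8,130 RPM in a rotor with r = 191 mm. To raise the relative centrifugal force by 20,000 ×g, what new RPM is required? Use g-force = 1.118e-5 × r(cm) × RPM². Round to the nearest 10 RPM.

r = 191 mm = 19.1 cm
Current RCF = 1.118 × 10⁻⁵ × 19.1 × (8130)² = 1.118 × 10⁻⁵ × 19.1 × 66,096,900 ≈ 14,114.2 × g
Target RCF = 14,114.2 + 20,000 = 34,114.2 × g
N² = 34,114.2 / (21.3538 × 10⁻⁵) = 159,757,046
N ≈ √159,757,046 ≈ 12,639.5

N₂ ≈ 12640 RPM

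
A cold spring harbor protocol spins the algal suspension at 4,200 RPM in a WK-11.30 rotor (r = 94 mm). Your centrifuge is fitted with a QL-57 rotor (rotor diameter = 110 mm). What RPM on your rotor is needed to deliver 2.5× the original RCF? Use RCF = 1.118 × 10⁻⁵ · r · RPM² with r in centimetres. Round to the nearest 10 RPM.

8680 RPM

Original rotor: r = 94 mm = 9.4 cm
RCF_original = 1.118 × 10⁻⁵ × 9.4 × (4200)² = 1.118 × 10⁻⁵ × 9.4 × 17,640,000 ≈ 1,853.8 × g
Target RCF = 2.5 × 1,853.8 ≈ 4,634.5 × g
Your rotor: r = 110 mm / 2 = 55 mm = 5.5 cm
4,634.5 = 1.118 × 10⁻⁵ × 5.5 × N²
N² = 4,634.5 / (6.149 × 10⁻⁵) = 75,369,979
N ≈ √75,369,979 ≈ 8,681.6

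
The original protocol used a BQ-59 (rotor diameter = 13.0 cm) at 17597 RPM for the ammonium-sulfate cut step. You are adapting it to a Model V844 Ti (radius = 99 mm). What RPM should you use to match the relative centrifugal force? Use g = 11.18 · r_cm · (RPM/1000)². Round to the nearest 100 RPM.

14300 RPM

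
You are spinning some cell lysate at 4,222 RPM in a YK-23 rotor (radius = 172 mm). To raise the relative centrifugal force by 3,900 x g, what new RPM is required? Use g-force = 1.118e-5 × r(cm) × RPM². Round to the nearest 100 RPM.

N₂ ≈ 6200 RPM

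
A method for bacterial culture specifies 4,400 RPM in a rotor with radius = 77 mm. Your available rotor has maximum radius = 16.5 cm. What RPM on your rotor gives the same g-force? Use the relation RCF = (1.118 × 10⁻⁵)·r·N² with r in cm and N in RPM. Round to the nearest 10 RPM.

3010 RPM

Original rotor: r = 77 mm = 7.7 cm
RCF = 1.118 × 10⁻⁵ × r × N²
RCF_original = 1.118 × 10⁻⁵ × 7.7 × (4400)² = 1.118 × 10⁻⁵ × 7.7 × 19,360,000 ≈ 1,666.6 × g
1,666.6 = 1.118 × 10⁻⁵ × 16.5 × N²
N² = 1,666.6 / (18.447 × 10⁻⁵) = 9,034,531
N ≈ √9,034,531 ≈ 3,005.7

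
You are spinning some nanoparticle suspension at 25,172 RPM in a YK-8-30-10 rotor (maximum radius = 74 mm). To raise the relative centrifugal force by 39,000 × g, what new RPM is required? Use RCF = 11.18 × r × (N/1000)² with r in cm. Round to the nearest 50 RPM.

33250 RPM

r = 74 mm = 7.4 cm
Current RCF = 11.18 × 7.4 × (25.172)² = 11.18 × 7.4 × 633.629584 ≈ 52,421.4 × g
Target RCF = 52,421.4 + 39,000 = 91,421.4 × g
(N/1000)² = 91,421.4 / 82.732 = 1105.031
N = 1000 × √1105.031 ≈ 33,242.0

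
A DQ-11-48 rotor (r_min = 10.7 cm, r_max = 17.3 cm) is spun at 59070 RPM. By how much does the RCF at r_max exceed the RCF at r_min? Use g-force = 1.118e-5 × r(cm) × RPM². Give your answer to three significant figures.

RCF_max = 1.118 × 10⁻⁵ × 17.3 × (59070)² = 1.118 × 10⁻⁵ × 17.3 × 3,489,264,900 ≈ 674,872.7 × g
RCF_min = 1.118 × 10⁻⁵ × 10.7 × (59070)² = 1.118 × 10⁻⁵ × 10.7 × 3,489,264,900 ≈ 417,406.8 × g
ΔRCF = 674,872.7 − 417,406.8 = 257,465.9

ΔRCF ≈ 257000 x g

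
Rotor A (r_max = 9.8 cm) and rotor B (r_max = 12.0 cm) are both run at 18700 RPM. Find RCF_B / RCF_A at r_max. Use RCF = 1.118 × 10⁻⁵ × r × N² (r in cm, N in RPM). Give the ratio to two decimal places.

At fixed N, RCF ∝ r, so RCF_B/RCF_A = r_B/r_A = 12.0 / 9.8 = 1.2245.

1.22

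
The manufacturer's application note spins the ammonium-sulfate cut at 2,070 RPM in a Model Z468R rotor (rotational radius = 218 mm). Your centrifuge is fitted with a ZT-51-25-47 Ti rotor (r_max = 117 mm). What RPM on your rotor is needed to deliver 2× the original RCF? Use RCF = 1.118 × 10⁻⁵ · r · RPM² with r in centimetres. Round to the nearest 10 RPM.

Original rotor: r = 218 mm = 21.8 cm
RCF = 1.118 × 10⁻⁵ × r × N²
RCF_original = 1.118 × 10⁻⁵ × 21.8 × (2070)² = 1.118 × 10⁻⁵ × 21.8 × 4,284,900 ≈ 1,044.3 × g
Target RCF = 2 × 1,044.3 ≈ 2,088.6 × g
Your rotor: r = 117 mm = 11.7 cm
2,088.6 = 1.118 × 10⁻⁵ × 11.7 × N²
N² = 2,088.6 / (13.0806 × 10⁻⁵) = 15,967,157
N ≈ √15,967,157 ≈ 3,995.9

4000 RPM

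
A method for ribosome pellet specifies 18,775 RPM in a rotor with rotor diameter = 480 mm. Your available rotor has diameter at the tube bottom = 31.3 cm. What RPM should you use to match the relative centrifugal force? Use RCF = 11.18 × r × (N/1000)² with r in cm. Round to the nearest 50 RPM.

≈ 23250 RPM

Original rotor: r = 480 mm / 2 = 240 mm = 24 cm
RCF = 11.18 × r × (N/1000)²
RCF_original = 11.18 × 24 × (18.775)² = 11.18 × 24 × 352.500625 ≈ 94,583 × g
Your rotor: r = 31.3 / 2 = 15.65 cm
94,583 = 11.18 × 15.65 × (N/1000)²
(N/1000)² = 94,583 / 174.967 = 540.5762
N = 1000 × √540.5762 ≈ 23,250.3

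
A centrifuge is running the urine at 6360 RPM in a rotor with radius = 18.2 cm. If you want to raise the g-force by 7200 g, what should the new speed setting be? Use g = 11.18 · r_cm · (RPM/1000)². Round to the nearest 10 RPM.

≈ 8710 RPM

Current RCF = 11.18 × 18.2 × (6.36)² = 11.18 × 18.2 × 40.4496 ≈ 8,230.5 × g
Target RCF = 8,230.5 + 7,200 = 15,430.5 × g
(N/1000)² = 15,430.5 / 203.476 = 75.8345
N = 1000 × √75.8345 ≈ 8,708.3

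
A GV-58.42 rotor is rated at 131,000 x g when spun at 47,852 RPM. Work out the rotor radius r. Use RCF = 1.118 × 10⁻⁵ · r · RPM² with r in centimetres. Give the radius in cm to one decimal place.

5.1 cm

RCF = 1.118 × 10⁻⁵ × r × N²
131000 = 1.118 × 10⁻⁵ × r × (47852)²
r = 131000 / (1.118 × 10⁻⁵ × 2,289,813,904) = 131000 / 25600.12 ≈ 5.117 cm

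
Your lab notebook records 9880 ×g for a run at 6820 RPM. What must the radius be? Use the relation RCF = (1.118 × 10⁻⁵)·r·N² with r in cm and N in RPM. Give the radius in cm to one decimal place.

r ≈ 19.0 cm

RCF = 1.118 × 10⁻⁵ × r × N²
9880 = 1.118 × 10⁻⁵ × r × (6820)²
r = 9880 / (1.118 × 10⁻⁵ × 46,512,400) = 9880 / 520.0086 ≈ 19.000 cm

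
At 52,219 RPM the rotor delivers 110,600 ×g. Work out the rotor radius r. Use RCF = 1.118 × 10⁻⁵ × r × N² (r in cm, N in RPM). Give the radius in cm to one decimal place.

110600 = 1.118 × 10⁻⁵ × r × (52219)²
r = 110600 / (1.118 × 10⁻⁵ × 2,726,823,961) = 110600 / 30485.89 ≈ 3.628 cm

r ≈ 3.6 cm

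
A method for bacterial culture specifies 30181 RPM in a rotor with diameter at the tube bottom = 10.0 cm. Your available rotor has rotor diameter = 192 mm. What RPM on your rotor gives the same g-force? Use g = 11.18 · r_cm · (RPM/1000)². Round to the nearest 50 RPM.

≈ 21800 RPM

Original rotor: r = 10.0 / 2 = 5 cm
RCF = 11.18 × r × (N/1000)²
RCF_original = 11.18 × 5 × (30.181)² = 11.18 × 5 × 910.892761 ≈ 50,918.9 × g
Your rotor: r = 192 mm / 2 = 96 mm = 9.6 cm
50,918.9 = 11.18 × 9.6 × (N/1000)²
(N/1000)² = 50,918.9 / 107.328 = 474.4233
N = 1000 × √474.4233 ≈ 21,781.3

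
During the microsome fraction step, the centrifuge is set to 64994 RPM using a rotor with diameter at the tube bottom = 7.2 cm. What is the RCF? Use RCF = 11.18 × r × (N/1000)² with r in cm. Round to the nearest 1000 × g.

RCF ≈ 170000 ×g

r = 7.2 / 2 = 3.6 cm
RCF = 11.18 × 3.6 × (64.994)² = 11.18 × 3.6 × 4,224.220036 ≈ 170,016.4 × g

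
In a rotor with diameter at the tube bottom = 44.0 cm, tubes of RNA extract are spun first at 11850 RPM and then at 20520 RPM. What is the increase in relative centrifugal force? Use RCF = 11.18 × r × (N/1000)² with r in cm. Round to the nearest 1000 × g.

69000 g

r = 44.0 / 2 = 22 cm
RCF₁ = 11.18 × 22 × (11.85)² = 11.18 × 22 × 140.4225 ≈ 34,538.3 × g
RCF₂ = 11.18 × 22 × (20.52)² = 11.18 × 22 × 421.0704 ≈ 103,566.5 × g
Increase = 103,566.5 − 34,538.3 = 69,028.2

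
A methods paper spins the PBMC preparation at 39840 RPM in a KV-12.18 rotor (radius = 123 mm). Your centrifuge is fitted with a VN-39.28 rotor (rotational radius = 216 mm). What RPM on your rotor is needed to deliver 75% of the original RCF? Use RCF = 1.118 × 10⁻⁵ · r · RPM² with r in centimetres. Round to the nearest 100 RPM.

≈ 26000 RPM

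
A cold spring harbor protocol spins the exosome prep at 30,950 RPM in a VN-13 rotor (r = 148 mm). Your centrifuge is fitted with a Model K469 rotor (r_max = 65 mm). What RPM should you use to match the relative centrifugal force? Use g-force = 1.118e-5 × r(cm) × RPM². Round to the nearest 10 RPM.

Original rotor: r = 148 mm = 14.8 cm
RCF_original = 1.118 × 10⁻⁵ × 14.8 × (30950)² = 1.118 × 10⁻⁵ × 14.8 × 957,902,500 ≈ 158,498.4 × g
Your rotor: r = 65 mm = 6.5 cm
158,498.4 = 1.118 × 10⁻⁵ × 6.5 × N²
N² = 158,498.4 / (7.267 × 10⁻⁵) = 2,181,070,593
N ≈ √2,181,070,593 ≈ 46,701.9

46700 RPM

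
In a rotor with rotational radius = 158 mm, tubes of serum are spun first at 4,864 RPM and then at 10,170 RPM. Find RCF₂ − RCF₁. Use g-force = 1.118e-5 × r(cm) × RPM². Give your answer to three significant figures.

r = 158 mm = 15.8 cm
RCF₁ = 1.118 × 10⁻⁵ × 15.8 × (4864)² = 1.118 × 10⁻⁵ × 15.8 × 23,658,496 ≈ 4,179.1 × g
RCF₂ = 1.118 × 10⁻⁵ × 15.8 × (10170)² = 1.118 × 10⁻⁵ × 15.8 × 103,428,900 ≈ 18,270.1 × g
Increase = 18,270.1 − 4,179.1 = 14,091

≈ 14100 ×g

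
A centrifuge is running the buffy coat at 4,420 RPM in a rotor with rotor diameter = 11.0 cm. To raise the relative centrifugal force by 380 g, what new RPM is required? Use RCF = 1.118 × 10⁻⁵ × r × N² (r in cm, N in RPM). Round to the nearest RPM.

N₂ ≈ 5071 RPM

r = 11.0 / 2 = 5.5 cm
Current RCF = 1.118 × 10⁻⁵ × 5.5 × (4420)² = 1.118 × 10⁻⁵ × 5.5 × 19,536,400 ≈ 1,201.3 × g
Target RCF = 1,201.3 + 380 = 1,581.3 × g
N² = 1,581.3 / (6.149 × 10⁻⁵) = 25,716,377
N ≈ √25,716,377 ≈ 5,071.1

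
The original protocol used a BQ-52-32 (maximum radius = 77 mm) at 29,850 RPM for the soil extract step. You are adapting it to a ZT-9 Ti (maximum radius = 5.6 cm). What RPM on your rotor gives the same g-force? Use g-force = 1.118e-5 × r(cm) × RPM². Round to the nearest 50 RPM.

≈ 35000 RPM

Original rotor: r = 77 mm = 7.7 cm
RCF = 1.118 × 10⁻⁵ × r × N²
RCF_original = 1.118 × 10⁻⁵ × 7.7 × (29850)² = 1.118 × 10⁻⁵ × 7.7 × 891,022,500 ≈ 76,704.6 × g
76,704.6 = 1.118 × 10⁻⁵ × 5.6 × N²
N² = 76,704.6 / (6.2608 × 10⁻⁵) = 1,225,156,530
N ≈ √1,225,156,530 ≈ 35,002.2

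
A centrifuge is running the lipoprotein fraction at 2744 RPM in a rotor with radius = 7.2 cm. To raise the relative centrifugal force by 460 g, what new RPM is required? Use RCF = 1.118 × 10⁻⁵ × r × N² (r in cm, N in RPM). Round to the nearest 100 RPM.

Current RCF = 1.118 × 10⁻⁵ × 7.2 × (2744)² = 1.118 × 10⁻⁵ × 7.2 × 7,529,536 ≈ 606.1 × g
Target RCF = 606.1 + 460 = 1,066.1 × g
N² = 1,066.1 / (8.0496 × 10⁻⁵) = 13,244,136
N ≈ √13,244,136 ≈ 3,639.2

3600 RPM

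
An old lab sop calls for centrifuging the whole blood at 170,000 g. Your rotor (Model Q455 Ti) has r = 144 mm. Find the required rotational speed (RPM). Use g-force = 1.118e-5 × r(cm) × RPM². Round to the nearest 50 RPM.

r = 144 mm = 14.4 cm
170,000 = 1.118 × 10⁻⁵ × 14.4 × N²
N² = 170,000 / (16.0992 × 10⁻⁵) = 1,055,953,091
N ≈ √1,055,953,091 ≈ 32,495.4

≈ 32500 RPM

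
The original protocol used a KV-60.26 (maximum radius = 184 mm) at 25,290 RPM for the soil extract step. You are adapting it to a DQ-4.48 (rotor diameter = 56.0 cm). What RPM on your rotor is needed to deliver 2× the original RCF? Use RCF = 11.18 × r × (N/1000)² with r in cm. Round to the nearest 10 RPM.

Original rotor: r = 184 mm = 18.4 cm
RCF = 11.18 × r × (N/1000)²
RCF_original = 11.18 × 18.4 × (25.29)² = 11.18 × 18.4 × 639.5841 ≈ 131,570.1 × g
Target RCF = 2 × 131,570.1 ≈ 263,140.2 × g
Your rotor: r = 56.0 / 2 = 28 cm
263,140.2 = 11.18 × 28 × (N/1000)²
(N/1000)² = 263,140.2 / 313.04 = 840.5961
N = 1000 × √840.5961 ≈ 28,993.0

28990 RPM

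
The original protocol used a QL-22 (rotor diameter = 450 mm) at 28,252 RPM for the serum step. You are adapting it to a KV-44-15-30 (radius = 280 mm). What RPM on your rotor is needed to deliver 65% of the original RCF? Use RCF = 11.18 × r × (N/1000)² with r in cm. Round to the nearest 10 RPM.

Original rotor: r = 450 mm / 2 = 225 mm = 22.5 cm
RCF_original = 11.18 × 22.5 × (28.252)² = 11.18 × 22.5 × 798.175504 ≈ 200,781 × g
Target RCF = 0.65 × 200,781 ≈ 130,507.7 × g
Your rotor: r = 280 mm = 28.0 cm
130,507.7 = 11.18 × 28 × (N/1000)²
(N/1000)² = 130,507.7 / 313.04 = 416.9042
N = 1000 × √416.9042 ≈ 20,418.2

≈ 20420 RPM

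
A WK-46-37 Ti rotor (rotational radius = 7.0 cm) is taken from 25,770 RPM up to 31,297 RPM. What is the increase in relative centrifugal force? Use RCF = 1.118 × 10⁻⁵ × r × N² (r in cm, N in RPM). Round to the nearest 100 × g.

≈ 24700 x g

RCF₁ = 1.118 × 10⁻⁵ × 7 × (25770)² = 1.118 × 10⁻⁵ × 7 × 664,092,900 ≈ 51,971.9 × g
RCF₂ = 1.118 × 10⁻⁵ × 7 × (31297)² = 1.118 × 10⁻⁵ × 7 × 979,502,209 ≈ 76,655.8 × g
Increase = 76,655.8 − 51,971.9 = 24,683.9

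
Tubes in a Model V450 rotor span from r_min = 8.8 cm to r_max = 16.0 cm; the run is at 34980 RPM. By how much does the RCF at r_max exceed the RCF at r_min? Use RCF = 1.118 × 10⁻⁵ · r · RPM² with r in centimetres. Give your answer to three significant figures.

RCF_max = 1.118 × 10⁻⁵ × 16 × (34980)² = 1.118 × 10⁻⁵ × 16 × 1,223,600,400 ≈ 218,877.6 × g
RCF_min = 1.118 × 10⁻⁵ × 8.8 × (34980)² = 1.118 × 10⁻⁵ × 8.8 × 1,223,600,400 ≈ 120,382.7 × g
ΔRCF = 218,877.6 − 120,382.7 = 98,494.9

98500 x g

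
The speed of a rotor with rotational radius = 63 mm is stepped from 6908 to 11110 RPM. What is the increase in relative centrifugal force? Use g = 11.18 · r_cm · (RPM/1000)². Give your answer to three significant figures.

r = 63 mm = 6.3 cm
RCF₁ = 11.18 × 6.3 × (6.908)² = 11.18 × 6.3 × 47.720464 ≈ 3,361.1 × g
RCF₂ = 11.18 × 6.3 × (11.11)² = 11.18 × 6.3 × 123.4321 ≈ 8,693.8 × g
Increase = 8,693.8 − 3,361.1 = 5,332.7

5330 ×g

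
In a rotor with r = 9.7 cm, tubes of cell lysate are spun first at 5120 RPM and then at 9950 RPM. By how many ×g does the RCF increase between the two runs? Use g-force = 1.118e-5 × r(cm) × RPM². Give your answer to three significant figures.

RCF₁ = 1.118 × 10⁻⁵ × 9.7 × (5120)² = 1.118 × 10⁻⁵ × 9.7 × 26,214,400 ≈ 2,842.8 × g
RCF₂ = 1.118 × 10⁻⁵ × 9.7 × (9950)² = 1.118 × 10⁻⁵ × 9.7 × 99,002,500 ≈ 10,736.4 × g
Increase = 10,736.4 − 2,842.8 = 7,893.6

≈ 7890 ×g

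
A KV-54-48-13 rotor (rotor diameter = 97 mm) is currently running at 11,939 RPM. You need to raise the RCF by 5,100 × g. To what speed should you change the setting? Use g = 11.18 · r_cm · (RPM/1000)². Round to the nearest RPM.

r = 97 mm / 2 = 48.5 mm = 4.85 cm
Current RCF = 11.18 × 4.85 × (11.939)² = 11.18 × 4.85 × 142.539721 ≈ 7,728.9 × g
Target RCF = 7,728.9 + 5,100 = 12,828.9 × g
(N/1000)² = 12,828.9 / 54.223 = 236.5952
N = 1000 × √236.5952 ≈ 15,381.7

≈ 15382 RPM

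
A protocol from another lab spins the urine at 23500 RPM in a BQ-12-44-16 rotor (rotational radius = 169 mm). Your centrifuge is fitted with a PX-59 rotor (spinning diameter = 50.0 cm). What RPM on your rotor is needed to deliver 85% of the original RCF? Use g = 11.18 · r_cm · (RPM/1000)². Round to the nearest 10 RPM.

17810 RPM

Original rotor: r = 169 mm = 16.9 cm
RCF = 11.18 × r × (N/1000)²
RCF_original = 11.18 × 16.9 × (23.5)² = 11.18 × 16.9 × 552.25 ≈ 104,343.2 × g
Target RCF = 0.85 × 104,343.2 ≈ 88,691.7 × g
Your rotor: r = 50.0 / 2 = 25 cm
88,691.7 = 11.18 × 25 × (N/1000)²
(N/1000)² = 88,691.7 / 279.5 = 317.3227
N = 1000 × √317.3227 ≈ 17,813.6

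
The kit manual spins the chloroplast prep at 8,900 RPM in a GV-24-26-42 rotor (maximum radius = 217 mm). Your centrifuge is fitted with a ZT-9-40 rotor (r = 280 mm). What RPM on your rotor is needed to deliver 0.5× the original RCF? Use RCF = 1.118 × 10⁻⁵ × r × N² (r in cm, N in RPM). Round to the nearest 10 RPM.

Original rotor: r = 217 mm = 21.7 cm
RCF_original = 1.118 × 10⁻⁵ × 21.7 × (8900)² = 1.118 × 10⁻⁵ × 21.7 × 79,210,000 ≈ 19,216.8 × g
Target RCF = 0.5 × 19,216.8 ≈ 9,608.4 × g
Your rotor: r = 280 mm = 28.0 cm
9,608.4 = 1.118 × 10⁻⁵ × 28 × N²
N² = 9,608.4 / (31.304 × 10⁻⁵) = 30,693,841
N ≈ √30,693,841 ≈ 5,540.2

5540 RPM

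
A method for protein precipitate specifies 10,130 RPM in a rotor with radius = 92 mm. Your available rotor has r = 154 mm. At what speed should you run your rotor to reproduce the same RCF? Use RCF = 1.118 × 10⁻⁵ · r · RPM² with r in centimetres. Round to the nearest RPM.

Original rotor: r = 92 mm = 9.2 cm
RCF_original = 1.118 × 10⁻⁵ × 9.2 × (10130)² = 1.118 × 10⁻⁵ × 9.2 × 102,616,900 ≈ 10,554.8 × g
Your rotor: r = 154 mm = 15.4 cm
10,554.8 = 1.118 × 10⁻⁵ × 15.4 × N²
N² = 10,554.8 / (17.2172 × 10⁻⁵) = 61,303,812
N ≈ √61,303,812 ≈ 7,829.7

≈ 7830 RPM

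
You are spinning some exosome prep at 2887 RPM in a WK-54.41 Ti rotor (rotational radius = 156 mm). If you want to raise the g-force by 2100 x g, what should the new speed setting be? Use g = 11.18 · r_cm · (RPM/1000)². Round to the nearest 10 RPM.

N₂ ≈ 4510 RPM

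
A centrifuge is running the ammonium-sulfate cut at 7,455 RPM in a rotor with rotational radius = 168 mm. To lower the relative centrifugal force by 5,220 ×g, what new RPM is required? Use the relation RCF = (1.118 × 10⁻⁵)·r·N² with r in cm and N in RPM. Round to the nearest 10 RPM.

N₂ ≈ 5270 RPM

r = 168 mm = 16.8 cm
Current RCF = 1.118 × 10⁻⁵ × 16.8 × (7455)² = 1.118 × 10⁻⁵ × 16.8 × 55,577,025 ≈ 10,438.7 × g
Target RCF = 10,438.7 − 5,220 = 5,218.7 × g
N² = 5,218.7 / (18.7824 × 10⁻⁵) = 27,785,054
N ≈ √27,785,054 ≈ 5,271.2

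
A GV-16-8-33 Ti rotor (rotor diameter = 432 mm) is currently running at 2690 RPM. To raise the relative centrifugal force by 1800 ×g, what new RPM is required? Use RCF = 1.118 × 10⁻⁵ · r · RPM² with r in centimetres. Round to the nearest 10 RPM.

N₂ ≈ 3830 RPM

r = 432 mm / 2 = 216 mm = 21.6 cm
Current RCF = 1.118 × 10⁻⁵ × 21.6 × (2690)² = 1.118 × 10⁻⁵ × 21.6 × 7,236,100 ≈ 1,747.4 × g
Target RCF = 1,747.4 + 1,800 = 3,547.4 × g
N² = 3,547.4 / (24.1488 × 10⁻⁵) = 14,689,757
N ≈ √14,689,757 ≈ 3,832.7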